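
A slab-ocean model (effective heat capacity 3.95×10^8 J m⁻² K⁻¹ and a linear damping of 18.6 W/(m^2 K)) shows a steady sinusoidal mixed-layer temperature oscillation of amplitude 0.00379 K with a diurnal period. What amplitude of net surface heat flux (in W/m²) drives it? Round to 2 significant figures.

Areal heat capacity C = 3.95×10^8 J m⁻² K⁻¹ (given).
ω = 2π / 86400 s = 7.27×10^-5 s⁻¹.
√((Cω)² + λ²) = √((28700)² + 18.6²) = 28700 W/(m²·K).
F₀ = A × √((Cω)²+λ²) = 0.00379 × 28700 = 109 W/m².

110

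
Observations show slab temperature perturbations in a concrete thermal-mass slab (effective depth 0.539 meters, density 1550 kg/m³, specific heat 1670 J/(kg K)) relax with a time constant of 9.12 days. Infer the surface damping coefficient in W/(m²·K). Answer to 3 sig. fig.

1.77

Areal heat capacity C = ρ c_p D = 1550 × 1670 × 0.539 = 1.40×10^6 J m⁻² K⁻¹.
τ = 9.12 days = 7.88×10^5 s.
λ = C / τ = 1.40×10^6 / 7.88×10^5 = 1.77 W/(m²·K).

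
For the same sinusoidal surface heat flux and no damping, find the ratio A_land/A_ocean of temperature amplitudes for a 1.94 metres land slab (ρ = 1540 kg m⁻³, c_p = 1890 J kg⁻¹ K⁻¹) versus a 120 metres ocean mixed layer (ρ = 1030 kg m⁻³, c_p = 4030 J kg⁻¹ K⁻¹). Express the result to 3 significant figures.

C_ocean = 1030 × 4030 × 120 = 4.98×10^8 J/(m²·K).
C_land = 1540 × 1890 × 1.94 = 5.65×10^6 J/(m²·K).
Undamped amplitude ∝ 1/C, so A_land/A_ocean = C_ocean/C_land = 88.2.

88.2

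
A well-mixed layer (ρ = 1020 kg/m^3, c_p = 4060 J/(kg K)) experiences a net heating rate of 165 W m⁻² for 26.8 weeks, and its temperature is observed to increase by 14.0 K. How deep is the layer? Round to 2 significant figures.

Heat input Q = F Δt = 165 × 1.62×10^7 s = 2.67×10^9 J/m².
Required areal heat capacity C = Q / ΔT = 1.91×10^8 J/(m²·K).
Depth D = C / (ρ c_p) = 1.91×10^8 / (1020 × 4060) = 46.1 m.

46 m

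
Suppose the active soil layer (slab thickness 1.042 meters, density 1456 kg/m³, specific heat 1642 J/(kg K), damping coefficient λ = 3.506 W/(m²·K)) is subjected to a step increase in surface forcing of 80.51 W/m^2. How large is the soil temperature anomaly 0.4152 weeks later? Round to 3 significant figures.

6.84 K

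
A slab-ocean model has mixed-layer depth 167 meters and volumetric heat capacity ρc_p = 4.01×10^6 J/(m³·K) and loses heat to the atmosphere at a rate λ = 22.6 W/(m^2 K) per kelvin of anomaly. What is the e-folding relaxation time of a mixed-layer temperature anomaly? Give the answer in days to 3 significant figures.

343 days

Areal heat capacity C = ρc_p × D = 4.01×10^6 × 167 = 6.70×10^8 J/(m²·K).
Relaxation time τ = C / λ = 6.70×10^8 / 22.6 = 2.96×10^7 s.
In days: 2.96×10^7 s / (86400 s/day) = 343 days.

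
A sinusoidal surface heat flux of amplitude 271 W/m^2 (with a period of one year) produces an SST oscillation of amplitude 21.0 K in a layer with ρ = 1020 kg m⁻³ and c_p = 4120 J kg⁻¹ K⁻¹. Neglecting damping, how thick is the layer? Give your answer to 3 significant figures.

ω = 2π / 3.15×10^7 s = 1.99×10^-7 s⁻¹.
Required C = F₀ / (A ω) = 271 / (21.0 × 1.99×10^-7) = 6.48×10^7 J/(m²·K).
D = C / (ρ c_p) = 6.48×10^7 / (1020 × 4120) = 15.4 m.

15.4 m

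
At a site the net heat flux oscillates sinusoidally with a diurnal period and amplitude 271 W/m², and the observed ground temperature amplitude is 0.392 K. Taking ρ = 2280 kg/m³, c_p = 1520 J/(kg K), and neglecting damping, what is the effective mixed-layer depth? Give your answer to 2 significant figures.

2.7 m

ω = 2π / 86400 s = 7.27×10^-5 s⁻¹.
Required C = F₀ / (A ω) = 271 / (0.392 × 7.27×10^-5) = 9.51×10^6 J/(m²·K).
D = C / (ρ c_p) = 9.51×10^6 / (2280 × 1520) = 2.74 m.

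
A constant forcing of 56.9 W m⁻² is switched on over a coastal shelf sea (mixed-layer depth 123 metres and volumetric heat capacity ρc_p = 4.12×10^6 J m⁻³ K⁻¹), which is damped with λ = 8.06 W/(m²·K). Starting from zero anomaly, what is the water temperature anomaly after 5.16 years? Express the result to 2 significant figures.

6.5 K

Areal heat capacity C = ρc_p × D = 4.12×10^6 × 123 = 5.07×10^8 J/(m²·K).
τ = C / λ = 5.07×10^8 / 8.06 = 6.29×10^7 s.
Equilibrium anomaly ΔT_eq = F / λ = 56.9 / 8.06 = 7.06 K.
t = 5.16 years = 1.63×10^8 s, so t/τ = 2.59.
ΔT(t) = ΔT_eq (1 − e^(−t/τ)) = 7.06 × (1 − e^−2.59) = 6.53 K.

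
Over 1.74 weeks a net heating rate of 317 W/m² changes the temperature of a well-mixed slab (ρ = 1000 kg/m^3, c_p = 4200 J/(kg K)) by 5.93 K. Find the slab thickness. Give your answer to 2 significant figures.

13 m

Heat input Q = F Δt = 317 × 1.05×10^6 s = 3.34×10^8 J/m².
Required areal heat capacity C = Q / ΔT = 5.63×10^7 J/(m²·K).
Depth D = C / (ρ c_p) = 5.63×10^7 / (1000 × 4200) = 13.4 m.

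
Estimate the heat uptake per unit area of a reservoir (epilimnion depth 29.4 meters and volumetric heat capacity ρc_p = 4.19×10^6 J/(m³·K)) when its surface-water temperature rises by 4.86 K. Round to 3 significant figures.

Areal heat capacity C = ρc_p × D = 4.19×10^6 × 29.4 = 1.23×10^8 J/(m^2 K).
ΔQ = C ΔT = 1.23×10^8 × 4.86 = 5.99×10^8 J/m².

5.99×10^8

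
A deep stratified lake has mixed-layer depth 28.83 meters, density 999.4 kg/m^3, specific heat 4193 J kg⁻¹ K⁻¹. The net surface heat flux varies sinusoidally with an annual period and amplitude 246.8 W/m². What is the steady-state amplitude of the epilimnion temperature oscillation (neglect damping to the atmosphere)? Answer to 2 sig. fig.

10 K

Areal heat capacity C = ρ c_p D = 999.4 × 4193 × 28.83 = 1.21×10^8 J m⁻² K⁻¹.
Angular frequency ω = 2π / T = 2π / 3.15×10^7 s = 1.99×10^-7 s⁻¹.
Cω = 1.21×10^8 × 1.99×10^-7 = 24.1 W/(m²·K).
Amplitude A = F₀ / (Cω) = 246.8 / 24.1 = 10.3 K.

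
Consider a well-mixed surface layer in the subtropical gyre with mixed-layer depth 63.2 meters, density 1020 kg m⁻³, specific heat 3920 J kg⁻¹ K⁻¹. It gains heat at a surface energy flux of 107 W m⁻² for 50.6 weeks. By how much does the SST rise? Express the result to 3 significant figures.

13.0 K

Areal heat capacity C = ρ c_p D = 1020 × 3920 × 63.2 = 2.53×10^8 J/(m²·K).
Net heat input Q = F Δt = 107 × (50.6 weeks × 6.048×10^5 s/week) = 3.27×10^9 J/m².
ΔT = Q / C = 3.27×10^9 / 2.53×10^8 = 13.0 K.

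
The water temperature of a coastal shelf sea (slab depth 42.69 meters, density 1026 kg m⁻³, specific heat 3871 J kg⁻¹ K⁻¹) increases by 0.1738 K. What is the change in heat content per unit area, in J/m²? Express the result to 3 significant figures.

2.95×10^7

Areal heat capacity C = ρ c_p D = 1026 × 3871 × 42.69 = 1.70×10^8 J/(m²·K).
ΔQ = C ΔT = 1.70×10^8 × 0.1738 = 2.95×10^7 J/m².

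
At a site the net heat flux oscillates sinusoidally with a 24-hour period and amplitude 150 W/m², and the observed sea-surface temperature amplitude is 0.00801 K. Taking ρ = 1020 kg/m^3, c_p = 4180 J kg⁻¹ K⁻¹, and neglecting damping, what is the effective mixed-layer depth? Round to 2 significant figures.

60 m

ω = 2π / 86400 s = 7.27×10^-5 s⁻¹.
Required C = F₀ / (A ω) = 150 / (0.00801 × 7.27×10^-5) = 2.58×10^8 J/(m²·K).
D = C / (ρ c_p) = 2.58×10^8 / (1020 × 4180) = 60.4 m.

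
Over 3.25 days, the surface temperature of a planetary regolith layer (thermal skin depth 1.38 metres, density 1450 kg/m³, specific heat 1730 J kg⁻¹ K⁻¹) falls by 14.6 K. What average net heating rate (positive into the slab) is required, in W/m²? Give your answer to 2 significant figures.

-180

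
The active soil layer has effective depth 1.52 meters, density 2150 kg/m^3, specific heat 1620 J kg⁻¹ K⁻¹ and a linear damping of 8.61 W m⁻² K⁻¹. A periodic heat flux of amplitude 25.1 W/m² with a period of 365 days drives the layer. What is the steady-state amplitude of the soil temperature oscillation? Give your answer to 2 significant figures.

2.9 K

Areal heat capacity C = ρ c_p D = 2150 × 1620 × 1.52 = 5.29×10^6 J m⁻² K⁻¹.
Angular frequency ω = 2π / T = 2π / 3.15×10^7 s = 1.99×10^-7 s⁻¹.
√((Cω)² + λ²) = √((1.05)² + 8.61²) = 8.67 W/(m²·K).
Amplitude A = F₀ / √((Cω)²+λ²) = 25.1 / 8.67 = 2.89 K.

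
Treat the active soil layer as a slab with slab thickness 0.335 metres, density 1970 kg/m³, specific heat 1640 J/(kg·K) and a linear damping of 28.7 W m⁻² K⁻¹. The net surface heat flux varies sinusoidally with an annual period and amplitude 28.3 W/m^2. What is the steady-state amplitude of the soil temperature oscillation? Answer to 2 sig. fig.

Areal heat capacity C = ρ c_p D = 1970 × 1640 × 0.335 = 1.08×10^6 J/(m²·K).
Angular frequency ω = 2π / T = 2π / 3.15×10^7 s = 1.99×10^-7 s⁻¹.
√((Cω)² + λ²) = √((0.216)² + 28.7²) = 28.7 W/(m²·K).
Amplitude A = F₀ / √((Cω)²+λ²) = 28.3 / 28.7 = 0.986 K.

0.99 K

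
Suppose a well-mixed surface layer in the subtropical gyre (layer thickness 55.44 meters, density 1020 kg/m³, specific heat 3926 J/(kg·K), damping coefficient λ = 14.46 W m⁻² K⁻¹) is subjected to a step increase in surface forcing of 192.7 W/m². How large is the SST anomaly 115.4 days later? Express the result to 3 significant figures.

Areal heat capacity C = ρ c_p D = 1020 × 3926 × 55.44 = 2.22×10^8 J m⁻² K⁻¹.
τ = C / λ = 2.22×10^8 / 14.46 = 1.54×10^7 s.
Equilibrium anomaly ΔT_eq = F / λ = 192.7 / 14.46 = 13.3 K.
t = 115.4 days = 9.97×10^6 s, so t/τ = 0.649.
ΔT(t) = ΔT_eq (1 − e^(−t/τ)) = 13.3 × (1 − e^−0.649) = 6.37 K.

6.37 K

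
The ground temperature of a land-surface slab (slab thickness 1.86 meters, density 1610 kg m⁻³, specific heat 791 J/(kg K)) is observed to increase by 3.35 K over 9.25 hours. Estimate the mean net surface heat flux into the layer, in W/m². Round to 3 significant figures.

Areal heat capacity C = ρ c_p D = 1610 × 791 × 1.86 = 2.37×10^6 J/(m²·K).
Required heat per unit area: Q = C ΔT = 2.37×10^6 × 3.35 = 7.94×10^6 J/m².
Flux F = Q / Δt = 7.94×10^6 / 33300 s = 238 W/m².

238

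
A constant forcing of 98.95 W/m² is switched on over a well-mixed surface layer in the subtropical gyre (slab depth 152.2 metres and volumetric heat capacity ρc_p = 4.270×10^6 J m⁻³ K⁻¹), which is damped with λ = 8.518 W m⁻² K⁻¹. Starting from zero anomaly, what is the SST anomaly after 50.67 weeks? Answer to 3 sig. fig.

3.84 K

Areal heat capacity C = ρc_p × D = 4.270×10^6 × 152.2 = 6.50×10^8 J m⁻² K⁻¹.
τ = C / λ = 6.50×10^8 / 8.518 = 7.63×10^7 s.
Equilibrium anomaly ΔT_eq = F / λ = 98.95 / 8.518 = 11.6 K.
t = 50.67 weeks = 3.06×10^7 s, so t/τ = 0.402.
ΔT(t) = ΔT_eq (1 − e^(−t/τ)) = 11.6 × (1 − e^−0.402) = 3.84 K.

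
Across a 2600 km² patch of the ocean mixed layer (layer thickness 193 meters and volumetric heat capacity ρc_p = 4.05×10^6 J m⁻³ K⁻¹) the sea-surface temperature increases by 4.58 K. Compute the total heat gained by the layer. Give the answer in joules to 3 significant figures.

Areal heat capacity C = ρc_p × D = 4.05×10^6 × 193 = 7.82×10^8 J/(m²·K).
Heat per unit area: q = C ΔT = 7.82×10^8 × 4.58 = 3.58×10^9 J/m².
Total heat: Q = q × A = 3.58×10^9 × (2600 × 10⁶ m²) = 9.31×10^18 J.

9.31×10^18 J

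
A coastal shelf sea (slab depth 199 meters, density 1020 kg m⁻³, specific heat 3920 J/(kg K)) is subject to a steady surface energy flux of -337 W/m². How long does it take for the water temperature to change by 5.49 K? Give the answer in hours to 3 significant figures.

3600 hours

Areal heat capacity C = ρ c_p D = 1020 × 3920 × 199 = 7.96×10^8 J m⁻² K⁻¹.
Time required: Δt = C ΔT / F = 7.96×10^8 × -5.49 / -337 = 1.30×10^7 s.
In hours: 1.30×10^7 s / (3600 s/hour) = 3600 hours.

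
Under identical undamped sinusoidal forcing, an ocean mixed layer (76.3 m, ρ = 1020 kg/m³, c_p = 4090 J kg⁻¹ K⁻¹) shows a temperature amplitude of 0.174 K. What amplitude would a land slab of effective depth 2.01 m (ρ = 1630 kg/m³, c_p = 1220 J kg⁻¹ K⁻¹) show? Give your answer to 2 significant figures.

14 K

C_ocean = 3.18×10^8 J/(m²·K); C_land = 4.00×10^6 J/(m²·K).
A ∝ 1/C ⇒ A_land = A_ocean × C_ocean/C_land = 0.174 × 79.6 = 13.9 K.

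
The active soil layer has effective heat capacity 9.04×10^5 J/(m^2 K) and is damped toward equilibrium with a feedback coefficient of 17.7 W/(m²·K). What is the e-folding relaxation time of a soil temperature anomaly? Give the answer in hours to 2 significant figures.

14 hours

Areal heat capacity C = 9.04×10^5 J/(m^2 K) (given).
Relaxation time τ = C / λ = 9.04×10^5 / 17.7 = 51100 s.
In hours: 51100 s / (3600 s/hour) = 14.2 hours.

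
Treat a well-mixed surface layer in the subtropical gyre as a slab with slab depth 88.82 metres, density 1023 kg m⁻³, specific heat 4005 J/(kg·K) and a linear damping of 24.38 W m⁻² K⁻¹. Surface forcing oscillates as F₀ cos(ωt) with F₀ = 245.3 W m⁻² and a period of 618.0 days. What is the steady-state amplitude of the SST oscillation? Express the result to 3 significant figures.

4.98 K

Areal heat capacity C = ρ c_p D = 1023 × 4005 × 88.82 = 3.64×10^8 J/(m²·K).
Angular frequency ω = 2π / T = 2π / 5.34×10^7 s = 1.18×10^-7 s⁻¹.
√((Cω)² + λ²) = √((42.8)² + 24.38²) = 49.3 W/(m²·K).
Amplitude A = F₀ / √((Cω)²+λ²) = 245.3 / 49.3 = 4.98 K.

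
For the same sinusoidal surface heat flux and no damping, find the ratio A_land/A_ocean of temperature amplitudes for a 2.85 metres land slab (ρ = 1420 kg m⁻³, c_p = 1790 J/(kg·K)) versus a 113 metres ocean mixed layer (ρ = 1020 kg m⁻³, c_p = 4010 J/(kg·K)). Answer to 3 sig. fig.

C_ocean = 1020 × 4010 × 113 = 4.62×10^8 J/(m²·K).
C_land = 1420 × 1790 × 2.85 = 7.24×10^6 J/(m²·K).
Undamped amplitude ∝ 1/C, so A_land/A_ocean = C_ocean/C_land = 63.8.

63.8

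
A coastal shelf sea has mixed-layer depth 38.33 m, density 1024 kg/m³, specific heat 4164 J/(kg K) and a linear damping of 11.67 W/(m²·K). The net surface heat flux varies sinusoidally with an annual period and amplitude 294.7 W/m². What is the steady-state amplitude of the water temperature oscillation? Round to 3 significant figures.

8.52 K

Areal heat capacity C = ρ c_p D = 1024 × 4164 × 38.33 = 1.63×10^8 J/(m²·K).
Angular frequency ω = 2π / T = 2π / 3.15×10^7 s = 1.99×10^-7 s⁻¹.
√((Cω)² + λ²) = √((32.6)² + 11.67²) = 34.6 W/(m²·K).
Amplitude A = F₀ / √((Cω)²+λ²) = 294.7 / 34.6 = 8.52 K.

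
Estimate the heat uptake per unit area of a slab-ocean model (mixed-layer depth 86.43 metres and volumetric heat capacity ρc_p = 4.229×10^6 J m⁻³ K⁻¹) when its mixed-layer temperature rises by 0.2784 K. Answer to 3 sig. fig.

1.02×10^8

Areal heat capacity C = ρc_p × D = 4.229×10^6 × 86.43 = 3.66×10^8 J/(m^2 K).
ΔQ = C ΔT = 3.66×10^8 × 0.2784 = 1.02×10^8 J/m².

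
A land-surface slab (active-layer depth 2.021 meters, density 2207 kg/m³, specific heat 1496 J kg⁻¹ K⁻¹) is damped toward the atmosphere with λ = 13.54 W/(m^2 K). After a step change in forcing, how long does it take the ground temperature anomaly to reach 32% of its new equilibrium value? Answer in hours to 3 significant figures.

Areal heat capacity C = ρ c_p D = 2207 × 1496 × 2.021 = 6.67×10^6 J/(m^2 K).
τ = C / λ = 6.67×10^6 / 13.54 = 4.93×10^5 s.
Fraction reached: 1 − e^(−t/τ) = 0.32 ⇒ t = −τ ln(1 − 0.32) = τ × 0.386.
t = 1.90×10^5 s = 52.8 hours.

52.8 hours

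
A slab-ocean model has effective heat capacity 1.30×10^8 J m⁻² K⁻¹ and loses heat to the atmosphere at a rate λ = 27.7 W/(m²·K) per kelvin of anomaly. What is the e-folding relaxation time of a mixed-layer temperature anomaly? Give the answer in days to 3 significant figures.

Areal heat capacity C = 1.30×10^8 J m⁻² K⁻¹ (given).
Relaxation time τ = C / λ = 1.30×10^8 / 27.7 = 4.69×10^6 s.
In days: 4.69×10^6 s / (86400 s/day) = 54.3 days.

54.3 days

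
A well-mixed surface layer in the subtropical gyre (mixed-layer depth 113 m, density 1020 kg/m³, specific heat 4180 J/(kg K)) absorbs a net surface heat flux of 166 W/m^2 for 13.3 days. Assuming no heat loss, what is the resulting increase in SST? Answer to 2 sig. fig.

0.40 K

Areal heat capacity C = ρ c_p D = 1020 × 4180 × 113 = 4.82×10^8 J/(m²·K).
Net heat input Q = F Δt = 166 × (13.3 days × 86400 s/day) = 1.91×10^8 J/m².
ΔT = Q / C = 1.91×10^8 / 4.82×10^8 = 0.396 K.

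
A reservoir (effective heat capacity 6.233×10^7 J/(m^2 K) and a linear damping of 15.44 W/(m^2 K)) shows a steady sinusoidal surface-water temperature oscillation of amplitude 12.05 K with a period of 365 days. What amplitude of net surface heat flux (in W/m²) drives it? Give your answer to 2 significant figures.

240

Areal heat capacity C = 6.233×10^7 J/(m^2 K) (given).
ω = 2π / 3.15×10^7 s = 1.99×10^-7 s⁻¹.
√((Cω)² + λ²) = √((12.4)² + 15.44²) = 19.8 W/(m²·K).
F₀ = A × √((Cω)²+λ²) = 12.05 × 19.8 = 239 W/m².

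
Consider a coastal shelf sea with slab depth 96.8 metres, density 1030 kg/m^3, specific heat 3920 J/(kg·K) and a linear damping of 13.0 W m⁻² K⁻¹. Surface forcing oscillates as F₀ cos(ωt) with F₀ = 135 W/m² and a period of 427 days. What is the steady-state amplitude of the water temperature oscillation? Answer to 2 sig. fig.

Areal heat capacity C = ρ c_p D = 1030 × 3920 × 96.8 = 3.91×10^8 J/(m^2 K).
Angular frequency ω = 2π / T = 2π / 3.69×10^7 s = 1.70×10^-7 s⁻¹.
√((Cω)² + λ²) = √((66.6)² + 13.0²) = 67.8 W/(m²·K).
Amplitude A = F₀ / √((Cω)²+λ²) = 135 / 67.8 = 1.99 K.

2.0 K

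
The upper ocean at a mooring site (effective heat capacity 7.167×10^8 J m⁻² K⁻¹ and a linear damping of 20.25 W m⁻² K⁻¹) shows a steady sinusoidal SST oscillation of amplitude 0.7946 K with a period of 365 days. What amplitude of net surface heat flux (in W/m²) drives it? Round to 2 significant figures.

110

Areal heat capacity C = 7.167×10^8 J m⁻² K⁻¹ (given).
ω = 2π / 3.15×10^7 s = 1.99×10^-7 s⁻¹.
√((Cω)² + λ²) = √((143)² + 20.25²) = 144 W/(m²·K).
F₀ = A × √((Cω)²+λ²) = 0.7946 × 144 = 115 W/m².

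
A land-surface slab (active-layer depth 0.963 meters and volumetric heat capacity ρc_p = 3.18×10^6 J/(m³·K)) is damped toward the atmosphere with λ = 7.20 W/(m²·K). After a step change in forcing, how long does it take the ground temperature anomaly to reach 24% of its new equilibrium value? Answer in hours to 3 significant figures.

32.4 hours

Areal heat capacity C = ρc_p × D = 3.18×10^6 × 0.963 = 3.06×10^6 J/(m^2 K).
τ = C / λ = 3.06×10^6 / 7.20 = 4.25×10^5 s.
Fraction reached: 1 − e^(−t/τ) = 0.24 ⇒ t = −τ ln(1 − 0.24) = τ × 0.274.
t = 1.17×10^5 s = 32.4 hours.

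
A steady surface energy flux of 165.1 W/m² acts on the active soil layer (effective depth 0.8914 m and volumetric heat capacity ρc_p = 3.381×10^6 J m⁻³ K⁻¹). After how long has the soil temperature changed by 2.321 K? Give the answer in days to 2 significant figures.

0.49 days

Areal heat capacity C = ρc_p × D = 3.381×10^6 × 0.8914 = 3.01×10^6 J/(m²·K).
Time required: Δt = C ΔT / F = 3.01×10^6 × 2.321 / 165.1 = 42400 s.
In days: 42400 s / (86400 s/day) = 0.490 days.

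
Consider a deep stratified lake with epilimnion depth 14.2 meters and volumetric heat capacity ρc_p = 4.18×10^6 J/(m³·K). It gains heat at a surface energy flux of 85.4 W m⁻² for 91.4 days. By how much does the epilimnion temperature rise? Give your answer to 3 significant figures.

Areal heat capacity C = ρc_p × D = 4.18×10^6 × 14.2 = 5.94×10^7 J/(m^2 K).
Net heat input Q = F Δt = 85.4 × (91.4 days × 86400 s/day) = 6.74×10^8 J/m².
ΔT = Q / C = 6.74×10^8 / 5.94×10^7 = 11.4 K.

11.4 K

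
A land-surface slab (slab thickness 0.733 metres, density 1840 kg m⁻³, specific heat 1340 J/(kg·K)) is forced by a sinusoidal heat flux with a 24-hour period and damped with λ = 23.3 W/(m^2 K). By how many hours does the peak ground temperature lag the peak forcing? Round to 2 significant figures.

Areal heat capacity C = ρ c_p D = 1840 × 1340 × 0.733 = 1.81×10^6 J/(m^2 K).
ω = 2π / 86400 s = 7.27×10^-5 s⁻¹.
Phase lag φ = arctan(Cω/λ) = arctan(131/23.3) = 1.40 rad.
Time lag = φ / ω = 1.40 / 7.27×10^-5 = 19200 s = 5.33 hours.

5.3 hours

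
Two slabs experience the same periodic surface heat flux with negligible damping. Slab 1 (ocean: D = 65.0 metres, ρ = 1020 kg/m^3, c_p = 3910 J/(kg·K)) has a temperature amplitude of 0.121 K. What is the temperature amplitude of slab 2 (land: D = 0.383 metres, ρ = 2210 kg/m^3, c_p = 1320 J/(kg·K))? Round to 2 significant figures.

C_ocean = 2.59×10^8 J/(m²·K); C_land = 1.12×10^6 J/(m²·K).
A ∝ 1/C ⇒ A_land = A_ocean × C_ocean/C_land = 0.121 × 232 = 28.1 K.

28 K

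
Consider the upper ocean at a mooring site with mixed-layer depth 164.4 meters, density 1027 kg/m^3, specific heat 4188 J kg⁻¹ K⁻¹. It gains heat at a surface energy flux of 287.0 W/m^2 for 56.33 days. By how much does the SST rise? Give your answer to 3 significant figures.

Areal heat capacity C = ρ c_p D = 1027 × 4188 × 164.4 = 7.07×10^8 J m⁻² K⁻¹.
Net heat input Q = F Δt = 287.0 × (56.33 days × 86400 s/day) = 1.40×10^9 J/m².
ΔT = Q / C = 1.40×10^9 / 7.07×10^8 = 1.98 K.

1.98 K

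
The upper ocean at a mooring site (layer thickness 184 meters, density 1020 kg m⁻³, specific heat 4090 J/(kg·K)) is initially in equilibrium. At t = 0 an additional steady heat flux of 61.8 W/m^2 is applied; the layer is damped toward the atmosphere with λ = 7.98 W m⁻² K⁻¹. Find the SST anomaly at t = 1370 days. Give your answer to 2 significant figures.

5.5 K

Areal heat capacity C = ρ c_p D = 1020 × 4090 × 184 = 7.68×10^8 J m⁻² K⁻¹.
τ = C / λ = 7.68×10^8 / 7.98 = 9.62×10^7 s.
Equilibrium anomaly ΔT_eq = F / λ = 61.8 / 7.98 = 7.74 K.
t = 1370 days = 1.18×10^8 s, so t/τ = 1.23.
ΔT(t) = ΔT_eq (1 − e^(−t/τ)) = 7.74 × (1 − e^−1.23) = 5.48 K.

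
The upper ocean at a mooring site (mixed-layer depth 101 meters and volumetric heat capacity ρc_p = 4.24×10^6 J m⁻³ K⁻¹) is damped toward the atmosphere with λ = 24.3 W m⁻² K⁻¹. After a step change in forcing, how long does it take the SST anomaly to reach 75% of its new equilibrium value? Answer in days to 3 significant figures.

Areal heat capacity C = ρc_p × D = 4.24×10^6 × 101 = 4.28×10^8 J/(m²·K).
τ = C / λ = 4.28×10^8 / 24.3 = 1.76×10^7 s.
Fraction reached: 1 − e^(−t/τ) = 0.75 ⇒ t = −τ ln(1 − 0.75) = τ × 1.39.
t = 2.44×10^7 s = 283 days.

283 days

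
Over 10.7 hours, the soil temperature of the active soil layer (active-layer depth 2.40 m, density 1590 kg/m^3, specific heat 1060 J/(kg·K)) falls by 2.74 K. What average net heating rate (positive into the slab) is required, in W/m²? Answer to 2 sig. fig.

Areal heat capacity C = ρ c_p D = 1590 × 1060 × 2.40 = 4.04×10^6 J/(m²·K).
Required heat per unit area: Q = C ΔT = 4.04×10^6 × -2.74 = -1.11×10^7 J/m².
Flux F = Q / Δt = -1.11×10^7 / 38500 s = -288 W/m².

-290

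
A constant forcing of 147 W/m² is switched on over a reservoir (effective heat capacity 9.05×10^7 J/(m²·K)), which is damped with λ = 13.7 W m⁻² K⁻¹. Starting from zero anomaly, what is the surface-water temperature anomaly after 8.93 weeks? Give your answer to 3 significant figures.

Areal heat capacity C = 9.05×10^7 J/(m²·K) (given).
τ = C / λ = 9.05×10^7 / 13.7 = 6.61×10^6 s.
Equilibrium anomaly ΔT_eq = F / λ = 147 / 13.7 = 10.7 K.
t = 8.93 weeks = 5.40×10^6 s, so t/τ = 0.818.
ΔT(t) = ΔT_eq (1 − e^(−t/τ)) = 10.7 × (1 − e^−0.818) = 5.99 K.

5.99 K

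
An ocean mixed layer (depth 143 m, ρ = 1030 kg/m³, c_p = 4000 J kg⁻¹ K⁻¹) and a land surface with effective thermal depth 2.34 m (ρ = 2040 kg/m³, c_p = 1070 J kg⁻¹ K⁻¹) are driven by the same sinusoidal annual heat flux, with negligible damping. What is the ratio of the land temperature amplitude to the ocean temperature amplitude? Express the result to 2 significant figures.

C_ocean = 1030 × 4000 × 143 = 5.89×10^8 J/(m²·K).
C_land = 2040 × 1070 × 2.34 = 5.11×10^6 J/(m²·K).
Undamped amplitude ∝ 1/C, so A_land/A_ocean = C_ocean/C_land = 115.

120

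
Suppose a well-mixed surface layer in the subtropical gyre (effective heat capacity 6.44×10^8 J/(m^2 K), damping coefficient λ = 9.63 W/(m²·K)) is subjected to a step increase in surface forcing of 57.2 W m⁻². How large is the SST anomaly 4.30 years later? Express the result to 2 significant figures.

Areal heat capacity C = 6.44×10^8 J/(m^2 K) (given).
τ = C / λ = 6.44×10^8 / 9.63 = 6.69×10^7 s.
Equilibrium anomaly ΔT_eq = F / λ = 57.2 / 9.63 = 5.94 K.
t = 4.30 years = 1.36×10^8 s, so t/τ = 2.03.
ΔT(t) = ΔT_eq (1 − e^(−t/τ)) = 5.94 × (1 − e^−2.03) = 5.16 K.

5.2 K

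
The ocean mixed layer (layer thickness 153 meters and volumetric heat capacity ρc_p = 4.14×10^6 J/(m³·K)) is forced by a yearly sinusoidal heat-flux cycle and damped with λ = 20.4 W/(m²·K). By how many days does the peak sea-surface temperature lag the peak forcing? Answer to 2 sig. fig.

82 days

Areal heat capacity C = ρc_p × D = 4.14×10^6 × 153 = 6.33×10^8 J/(m²·K).
ω = 2π / 3.15×10^7 s = 1.99×10^-7 s⁻¹.
Phase lag φ = arctan(Cω/λ) = arctan(126/20.4) = 1.41 rad.
Time lag = φ / ω = 1.41 / 1.99×10^-7 = 7.08×10^6 s = 81.9 days.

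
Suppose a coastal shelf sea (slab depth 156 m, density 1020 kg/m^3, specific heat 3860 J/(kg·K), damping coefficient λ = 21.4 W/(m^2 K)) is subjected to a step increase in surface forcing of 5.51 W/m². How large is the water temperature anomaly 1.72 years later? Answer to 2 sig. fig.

Areal heat capacity C = ρ c_p D = 1020 × 3860 × 156 = 6.14×10^8 J m⁻² K⁻¹.
τ = C / λ = 6.14×10^8 / 21.4 = 2.87×10^7 s.
Equilibrium anomaly ΔT_eq = F / λ = 5.51 / 21.4 = 0.257 K.
t = 1.72 years = 5.43×10^7 s, so t/τ = 1.89.
ΔT(t) = ΔT_eq (1 − e^(−t/τ)) = 0.257 × (1 − e^−1.89) = 0.219 K.

0.22 K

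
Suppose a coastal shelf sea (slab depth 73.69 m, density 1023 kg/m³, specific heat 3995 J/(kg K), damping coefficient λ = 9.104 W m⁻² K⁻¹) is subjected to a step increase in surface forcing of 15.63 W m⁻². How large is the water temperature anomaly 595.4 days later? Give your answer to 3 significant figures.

1.35 K

Areal heat capacity C = ρ c_p D = 1023 × 3995 × 73.69 = 3.01×10^8 J/(m²·K).
τ = C / λ = 3.01×10^8 / 9.104 = 3.31×10^7 s.
Equilibrium anomaly ΔT_eq = F / λ = 15.63 / 9.104 = 1.72 K.
t = 595.4 days = 5.14×10^7 s, so t/τ = 1.56.
ΔT(t) = ΔT_eq (1 − e^(−t/τ)) = 1.72 × (1 − e^−1.56) = 1.35 K.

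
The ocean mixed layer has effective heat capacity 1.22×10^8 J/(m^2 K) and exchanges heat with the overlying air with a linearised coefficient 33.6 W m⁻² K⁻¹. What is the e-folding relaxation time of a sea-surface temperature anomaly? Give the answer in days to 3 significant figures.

Areal heat capacity C = 1.22×10^8 J/(m^2 K) (given).
Relaxation time τ = C / λ = 1.22×10^8 / 33.6 = 3.63×10^6 s.
In days: 3.63×10^6 s / (86400 s/day) = 42.0 days.

42.0 days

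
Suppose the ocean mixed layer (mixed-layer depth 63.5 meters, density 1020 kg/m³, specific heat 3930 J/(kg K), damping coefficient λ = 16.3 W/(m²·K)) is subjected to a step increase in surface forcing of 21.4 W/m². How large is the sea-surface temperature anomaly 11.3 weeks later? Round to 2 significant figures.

Areal heat capacity C = ρ c_p D = 1020 × 3930 × 63.5 = 2.55×10^8 J/(m²·K).
τ = C / λ = 2.55×10^8 / 16.3 = 1.56×10^7 s.
Equilibrium anomaly ΔT_eq = F / λ = 21.4 / 16.3 = 1.31 K.
t = 11.3 weeks = 6.83×10^6 s, so t/τ = 0.438.
ΔT(t) = ΔT_eq (1 − e^(−t/τ)) = 1.31 × (1 − e^−0.438) = 0.465 K.

0.47 K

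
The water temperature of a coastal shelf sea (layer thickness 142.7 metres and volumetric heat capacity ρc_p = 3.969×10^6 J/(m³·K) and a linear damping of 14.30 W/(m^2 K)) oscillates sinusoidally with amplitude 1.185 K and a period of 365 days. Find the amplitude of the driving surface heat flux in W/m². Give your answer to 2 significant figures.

130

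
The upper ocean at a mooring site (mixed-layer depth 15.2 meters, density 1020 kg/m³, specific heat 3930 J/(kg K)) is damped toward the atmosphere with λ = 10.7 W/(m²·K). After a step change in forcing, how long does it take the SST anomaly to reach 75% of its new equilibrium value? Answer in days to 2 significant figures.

Areal heat capacity C = ρ c_p D = 1020 × 3930 × 15.2 = 6.09×10^7 J/(m^2 K).
τ = C / λ = 6.09×10^7 / 10.7 = 5.69×10^6 s.
Fraction reached: 1 − e^(−t/τ) = 0.75 ⇒ t = −τ ln(1 − 0.75) = τ × 1.39.
t = 7.89×10^6 s = 91.4 days.

91 days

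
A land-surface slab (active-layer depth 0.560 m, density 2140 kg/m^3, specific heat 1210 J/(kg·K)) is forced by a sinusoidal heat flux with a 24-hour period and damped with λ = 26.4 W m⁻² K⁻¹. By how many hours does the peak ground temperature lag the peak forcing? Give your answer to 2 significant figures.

5.1 hours

Areal heat capacity C = ρ c_p D = 2140 × 1210 × 0.560 = 1.45×10^6 J/(m²·K).
ω = 2π / 86400 s = 7.27×10^-5 s⁻¹.
Phase lag φ = arctan(Cω/λ) = arctan(105/26.4) = 1.33 rad.
Time lag = φ / ω = 1.33 / 7.27×10^-5 = 18200 s = 5.06 hours.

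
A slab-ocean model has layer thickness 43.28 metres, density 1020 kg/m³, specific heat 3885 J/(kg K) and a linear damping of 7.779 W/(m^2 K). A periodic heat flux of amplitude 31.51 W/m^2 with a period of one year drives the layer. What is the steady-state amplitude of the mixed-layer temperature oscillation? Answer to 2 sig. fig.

0.90 K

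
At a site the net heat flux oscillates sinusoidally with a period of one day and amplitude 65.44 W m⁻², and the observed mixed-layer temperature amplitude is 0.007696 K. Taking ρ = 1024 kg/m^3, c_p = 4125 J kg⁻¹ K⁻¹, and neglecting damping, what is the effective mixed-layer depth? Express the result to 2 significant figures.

ω = 2π / 86400 s = 7.27×10^-5 s⁻¹.
Required C = F₀ / (A ω) = 65.44 / (0.007696 × 7.27×10^-5) = 1.17×10^8 J/(m²·K).
D = C / (ρ c_p) = 1.17×10^8 / (1024 × 4125) = 27.7 m.

28 m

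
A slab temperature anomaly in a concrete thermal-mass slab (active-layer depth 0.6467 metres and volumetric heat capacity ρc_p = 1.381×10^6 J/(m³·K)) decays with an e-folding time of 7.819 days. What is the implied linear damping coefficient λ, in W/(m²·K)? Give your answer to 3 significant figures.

1.32

Areal heat capacity C = ρc_p × D = 1.381×10^6 × 0.6467 = 8.93×10^5 J/(m^2 K).
τ = 7.819 days = 6.76×10^5 s.
λ = C / τ = 8.93×10^5 / 6.76×10^5 = 1.32 W/(m²·K).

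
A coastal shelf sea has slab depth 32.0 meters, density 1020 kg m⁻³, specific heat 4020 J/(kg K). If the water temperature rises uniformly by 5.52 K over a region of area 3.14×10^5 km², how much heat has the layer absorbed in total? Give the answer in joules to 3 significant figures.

2.27×10^20 J

Areal heat capacity C = ρ c_p D = 1020 × 4020 × 32.0 = 1.31×10^8 J/(m^2 K).
Heat per unit area: q = C ΔT = 1.31×10^8 × 5.52 = 7.24×10^8 J/m².
Total heat: Q = q × A = 7.24×10^8 × (3.14×10^5 × 10⁶ m²) = 2.27×10^20 J.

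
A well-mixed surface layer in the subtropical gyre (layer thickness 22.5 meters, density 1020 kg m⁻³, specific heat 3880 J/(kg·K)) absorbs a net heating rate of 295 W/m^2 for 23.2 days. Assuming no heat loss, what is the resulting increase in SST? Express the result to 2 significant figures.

6.6 K

Areal heat capacity C = ρ c_p D = 1020 × 3880 × 22.5 = 8.90×10^7 J/(m²·K).
Net heat input Q = F Δt = 295 × (23.2 days × 86400 s/day) = 5.91×10^8 J/m².
ΔT = Q / C = 5.91×10^8 / 8.90×10^7 = 6.64 K.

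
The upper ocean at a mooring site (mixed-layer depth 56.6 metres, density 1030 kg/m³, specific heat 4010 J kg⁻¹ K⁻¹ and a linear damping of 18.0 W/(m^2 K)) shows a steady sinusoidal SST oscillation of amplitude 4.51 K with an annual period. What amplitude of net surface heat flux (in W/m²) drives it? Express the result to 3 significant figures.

225

Areal heat capacity C = ρ c_p D = 1030 × 4010 × 56.6 = 2.34×10^8 J/(m^2 K).
ω = 2π / 3.15×10^7 s = 1.99×10^-7 s⁻¹.
√((Cω)² + λ²) = √((46.6)² + 18.0²) = 49.9 W/(m²·K).
F₀ = A × √((Cω)²+λ²) = 4.51 × 49.9 = 225 W/m².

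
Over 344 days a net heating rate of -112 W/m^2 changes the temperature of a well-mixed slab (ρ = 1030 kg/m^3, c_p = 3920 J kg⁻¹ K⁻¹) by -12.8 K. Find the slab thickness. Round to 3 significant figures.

Heat input Q = F Δt = -112 × 2.97×10^7 s = -3.33×10^9 J/m².
Required areal heat capacity C = Q / ΔT = 2.60×10^8 J/(m²·K).
Depth D = C / (ρ c_p) = 2.60×10^8 / (1030 × 3920) = 64.4 m.

64.4 m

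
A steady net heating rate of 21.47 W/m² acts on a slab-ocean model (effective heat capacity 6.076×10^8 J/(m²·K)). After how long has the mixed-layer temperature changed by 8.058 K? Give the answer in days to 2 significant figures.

2600 days

Areal heat capacity C = 6.076×10^8 J/(m²·K) (given).
Time required: Δt = C ΔT / F = 6.08×10^8 × 8.058 / 21.47 = 2.28×10^8 s.
In days: 2.28×10^8 s / (86400 s/day) = 2640 days.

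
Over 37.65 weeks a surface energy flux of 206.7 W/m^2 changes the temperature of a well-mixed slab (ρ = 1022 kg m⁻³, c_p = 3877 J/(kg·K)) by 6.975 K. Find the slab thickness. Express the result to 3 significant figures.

Heat input Q = F Δt = 206.7 × 2.28×10^7 s = 4.71×10^9 J/m².
Required areal heat capacity C = Q / ΔT = 6.75×10^8 J/(m²·K).
Depth D = C / (ρ c_p) = 6.75×10^8 / (1022 × 3877) = 170 m.

170 m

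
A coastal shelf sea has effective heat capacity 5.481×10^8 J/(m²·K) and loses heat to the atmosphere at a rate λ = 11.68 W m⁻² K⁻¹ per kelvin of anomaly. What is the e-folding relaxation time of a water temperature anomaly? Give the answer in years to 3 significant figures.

1.49 years

Areal heat capacity C = 5.481×10^8 J/(m²·K) (given).
Relaxation time τ = C / λ = 5.48×10^8 / 11.68 = 4.69×10^7 s.
In years: 4.69×10^7 s / (3.156×10^7 s/year) = 1.49 years.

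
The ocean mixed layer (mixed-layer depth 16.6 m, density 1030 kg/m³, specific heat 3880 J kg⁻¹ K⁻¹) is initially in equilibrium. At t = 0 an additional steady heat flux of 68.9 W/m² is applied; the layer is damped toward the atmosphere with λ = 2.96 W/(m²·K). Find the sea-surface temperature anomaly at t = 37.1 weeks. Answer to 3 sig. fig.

14.7 K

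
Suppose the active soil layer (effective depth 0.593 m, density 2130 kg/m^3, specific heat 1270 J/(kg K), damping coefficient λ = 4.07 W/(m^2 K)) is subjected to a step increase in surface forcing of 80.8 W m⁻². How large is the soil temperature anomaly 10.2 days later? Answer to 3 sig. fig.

Areal heat capacity C = ρ c_p D = 2130 × 1270 × 0.593 = 1.60×10^6 J/(m^2 K).
τ = C / λ = 1.60×10^6 / 4.07 = 3.94×10^5 s.
Equilibrium anomaly ΔT_eq = F / λ = 80.8 / 4.07 = 19.9 K.
t = 10.2 days = 8.81×10^5 s, so t/τ = 2.24.
ΔT(t) = ΔT_eq (1 − e^(−t/τ)) = 19.9 × (1 − e^−2.24) = 17.7 K.

17.7 K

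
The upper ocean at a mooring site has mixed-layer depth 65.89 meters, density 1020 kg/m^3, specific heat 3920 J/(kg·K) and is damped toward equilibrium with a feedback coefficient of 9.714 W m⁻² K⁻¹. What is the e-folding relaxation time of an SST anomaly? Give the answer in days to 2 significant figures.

310 days

Areal heat capacity C = ρ c_p D = 1020 × 3920 × 65.89 = 2.63×10^8 J/(m²·K).
Relaxation time τ = C / λ = 2.63×10^8 / 9.714 = 2.71×10^7 s.
In days: 2.71×10^7 s / (86400 s/day) = 314 days.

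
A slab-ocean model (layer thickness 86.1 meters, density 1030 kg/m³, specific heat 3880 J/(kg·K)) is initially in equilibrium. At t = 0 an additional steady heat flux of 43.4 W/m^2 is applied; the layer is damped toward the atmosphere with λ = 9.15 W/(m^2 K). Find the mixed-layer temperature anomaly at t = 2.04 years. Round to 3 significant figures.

Areal heat capacity C = ρ c_p D = 1030 × 3880 × 86.1 = 3.44×10^8 J/(m²·K).
τ = C / λ = 3.44×10^8 / 9.15 = 3.76×10^7 s.
Equilibrium anomaly ΔT_eq = F / λ = 43.4 / 9.15 = 4.74 K.
t = 2.04 years = 6.44×10^7 s, so t/τ = 1.71.
ΔT(t) = ΔT_eq (1 − e^(−t/τ)) = 4.74 × (1 − e^−1.71) = 3.89 K.

3.89 K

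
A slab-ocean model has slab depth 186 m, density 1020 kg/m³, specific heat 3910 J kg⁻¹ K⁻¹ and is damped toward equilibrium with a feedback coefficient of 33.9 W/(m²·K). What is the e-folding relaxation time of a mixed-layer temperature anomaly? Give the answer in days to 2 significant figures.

250 days

Areal heat capacity C = ρ c_p D = 1020 × 3910 × 186 = 7.42×10^8 J/(m^2 K).
Relaxation time τ = C / λ = 7.42×10^8 / 33.9 = 2.19×10^7 s.
In days: 2.19×10^7 s / (86400 s/day) = 253 days.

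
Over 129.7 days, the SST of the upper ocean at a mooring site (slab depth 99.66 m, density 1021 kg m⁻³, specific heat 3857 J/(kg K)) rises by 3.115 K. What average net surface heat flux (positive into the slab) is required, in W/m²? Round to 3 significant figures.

Areal heat capacity C = ρ c_p D = 1021 × 3857 × 99.66 = 3.92×10^8 J/(m²·K).
Required heat per unit area: Q = C ΔT = 3.92×10^8 × 3.115 = 1.22×10^9 J/m².
Flux F = Q / Δt = 1.22×10^9 / 1.12×10^7 s = 109 W/m².

109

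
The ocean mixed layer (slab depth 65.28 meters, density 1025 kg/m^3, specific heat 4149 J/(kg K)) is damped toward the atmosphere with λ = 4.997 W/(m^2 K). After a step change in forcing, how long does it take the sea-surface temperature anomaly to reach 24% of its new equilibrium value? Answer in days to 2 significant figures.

180 days

Areal heat capacity C = ρ c_p D = 1025 × 4149 × 65.28 = 2.78×10^8 J/(m^2 K).
τ = C / λ = 2.78×10^8 / 4.997 = 5.56×10^7 s.
Fraction reached: 1 − e^(−t/τ) = 0.24 ⇒ t = −τ ln(1 − 0.24) = τ × 0.274.
t = 1.52×10^7 s = 176 days.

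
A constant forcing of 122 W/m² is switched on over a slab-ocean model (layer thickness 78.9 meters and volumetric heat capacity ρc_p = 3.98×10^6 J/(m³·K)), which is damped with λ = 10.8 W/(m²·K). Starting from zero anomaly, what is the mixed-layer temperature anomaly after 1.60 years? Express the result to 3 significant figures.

9.31 K

Areal heat capacity C = ρc_p × D = 3.98×10^6 × 78.9 = 3.14×10^8 J m⁻² K⁻¹.
τ = C / λ = 3.14×10^8 / 10.8 = 2.91×10^7 s.
Equilibrium anomaly ΔT_eq = F / λ = 122 / 10.8 = 11.3 K.
t = 1.60 years = 5.05×10^7 s, so t/τ = 1.74.
ΔT(t) = ΔT_eq (1 − e^(−t/τ)) = 11.3 × (1 − e^−1.74) = 9.31 K.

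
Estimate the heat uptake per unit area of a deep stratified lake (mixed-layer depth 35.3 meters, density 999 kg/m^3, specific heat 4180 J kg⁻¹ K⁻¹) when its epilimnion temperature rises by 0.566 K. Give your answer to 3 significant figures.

Areal heat capacity C = ρ c_p D = 999 × 4180 × 35.3 = 1.47×10^8 J/(m^2 K).
ΔQ = C ΔT = 1.47×10^8 × 0.566 = 8.34×10^7 J/m².

8.34×10^7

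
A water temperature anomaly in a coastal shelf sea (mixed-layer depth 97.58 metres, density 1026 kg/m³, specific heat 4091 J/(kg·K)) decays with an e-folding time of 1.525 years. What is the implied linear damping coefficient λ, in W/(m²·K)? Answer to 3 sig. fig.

Areal heat capacity C = ρ c_p D = 1026 × 4091 × 97.58 = 4.10×10^8 J m⁻² K⁻¹.
τ = 1.525 years = 4.81×10^7 s.
λ = C / τ = 4.10×10^8 / 4.81×10^7 = 8.51 W/(m²·K).

8.51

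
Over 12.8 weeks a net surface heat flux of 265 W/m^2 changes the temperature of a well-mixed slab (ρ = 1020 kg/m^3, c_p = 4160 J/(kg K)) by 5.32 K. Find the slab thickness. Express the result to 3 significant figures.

90.9 m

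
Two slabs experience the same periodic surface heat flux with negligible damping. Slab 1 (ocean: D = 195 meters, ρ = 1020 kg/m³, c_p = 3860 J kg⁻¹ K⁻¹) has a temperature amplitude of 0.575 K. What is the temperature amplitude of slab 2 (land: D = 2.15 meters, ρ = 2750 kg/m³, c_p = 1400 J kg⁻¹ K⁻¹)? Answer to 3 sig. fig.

53.3 K

C_ocean = 7.68×10^8 J/(m²·K); C_land = 8.28×10^6 J/(m²·K).
A ∝ 1/C ⇒ A_land = A_ocean × C_ocean/C_land = 0.575 × 92.8 = 53.3 K.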